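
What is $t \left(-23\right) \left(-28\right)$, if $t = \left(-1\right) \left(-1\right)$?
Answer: $644$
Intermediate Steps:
$t = 1$
$t \left(-23\right) \left(-28\right) = 1 \left(-23\right) \left(-28\right) = \left(-23\right) \left(-28\right) = 644$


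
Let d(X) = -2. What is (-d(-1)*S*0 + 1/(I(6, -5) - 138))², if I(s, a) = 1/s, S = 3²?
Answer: 36/683929 ≈ 5.2637e-5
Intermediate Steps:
S = 9
(-d(-1)*S*0 + 1/(I(6, -5) - 138))² = (-(-2*9)*0 + 1/(1/6 - 138))² = (-(-18)*0 + 1/(⅙ - 138))² = (-1*0 + 1/(-827/6))² = (0 - 6/827)² = (-6/827)² = 36/683929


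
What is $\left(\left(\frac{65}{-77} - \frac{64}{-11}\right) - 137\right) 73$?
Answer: $- \frac{742118}{77} \approx -9637.9$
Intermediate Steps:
$\left(\left(\frac{65}{-77} - \frac{64}{-11}\right) - 137\right) 73 = \left(\left(65 \left(- \frac{1}{77}\right) - - \frac{64}{11}\right) - 137\right) 73 = \left(\left(- \frac{65}{77} + \frac{64}{11}\right) - 137\right) 73 = \left(\frac{383}{77} - 137\right) 73 = \left(- \frac{10166}{77}\right) 73 = - \frac{742118}{77}$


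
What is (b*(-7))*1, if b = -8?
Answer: 56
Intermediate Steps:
(b*(-7))*1 = -8*(-7)*1 = 56*1 = 56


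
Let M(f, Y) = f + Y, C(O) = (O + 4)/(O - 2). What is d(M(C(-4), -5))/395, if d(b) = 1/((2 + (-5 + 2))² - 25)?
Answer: -1/9480 ≈ -0.00010549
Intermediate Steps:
C(O) = (4 + O)/(-2 + O)
M(f, Y) = Y + f
d(b) = -1/24 (d(b) = 1/((2 - 3)² - 25) = 1/((-1)² - 25) = 1/(1 - 25) = 1/(-24) = -1/24)
d(M(C(-4), -5))/395 = -1/24/395 = -1/24*1/395 = -1/9480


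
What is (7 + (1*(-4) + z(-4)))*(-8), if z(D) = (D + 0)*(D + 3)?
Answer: -56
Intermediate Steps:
z(D) = D*(3 + D)
(7 + (1*(-4) + z(-4)))*(-8) = (7 + (1*(-4) - 4*(3 - 4)))*(-8) = (7 + (-4 - 4*(-1)))*(-8) = (7 + (-4 + 4))*(-8) = (7 + 0)*(-8) = 7*(-8) = -56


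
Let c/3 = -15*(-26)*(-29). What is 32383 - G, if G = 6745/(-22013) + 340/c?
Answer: 2418713433974/74690109 ≈ 32383.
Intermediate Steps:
c = -33930 (c = 3*(-15*(-26)*(-29)) = 3*(390*(-29)) = 3*(-11310) = -33930)
G = -23634227/74690109 (G = 6745/(-22013) + 340/(-33930) = 6745*(-1/22013) + 340*(-1/33930) = -6745/22013 - 34/3393 = -23634227/74690109 ≈ -0.31643)
32383 - G = 32383 - 1*(-23634227/74690109) = 32383 + 23634227/74690109 = 2418713433974/74690109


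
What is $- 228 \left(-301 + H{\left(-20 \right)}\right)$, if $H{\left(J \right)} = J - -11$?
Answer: $70680$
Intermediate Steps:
$H{\left(J \right)} = 11 + J$ ($H{\left(J \right)} = J + 11 = 11 + J$)
$- 228 \left(-301 + H{\left(-20 \right)}\right) = - 228 \left(-301 + \left(11 - 20\right)\right) = - 228 \left(-301 - 9\right) = \left(-228\right) \left(-310\right) = 70680$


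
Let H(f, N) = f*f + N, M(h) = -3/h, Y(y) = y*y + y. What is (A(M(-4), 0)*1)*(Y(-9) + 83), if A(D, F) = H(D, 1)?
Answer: 3875/16 ≈ 242.19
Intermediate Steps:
Y(y) = y + y**2 (Y(y) = y**2 + y = y + y**2)
H(f, N) = N + f**2 (H(f, N) = f**2 + N = N + f**2)
A(D, F) = 1 + D**2
(A(M(-4), 0)*1)*(Y(-9) + 83) = ((1 + (-3/(-4))**2)*1)*(-9*(1 - 9) + 83) = ((1 + (-3*(-1/4))**2)*1)*(-9*(-8) + 83) = ((1 + (3/4)**2)*1)*(72 + 83) = ((1 + 9/16)*1)*155 = ((25/16)*1)*155 = (25/16)*155 = 3875/16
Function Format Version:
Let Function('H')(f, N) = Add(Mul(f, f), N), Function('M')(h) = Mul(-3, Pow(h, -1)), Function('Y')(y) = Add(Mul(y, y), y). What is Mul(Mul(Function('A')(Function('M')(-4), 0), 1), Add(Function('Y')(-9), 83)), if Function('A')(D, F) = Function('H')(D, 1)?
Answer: Rational(3875, 16) ≈ 242.19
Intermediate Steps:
Function('Y')(y) = Add(y, Pow(y, 2)) (Function('Y')(y) = Add(Pow(y, 2), y) = Add(y, Pow(y, 2)))
Function('H')(f, N) = Add(N, Pow(f, 2)) (Function('H')(f, N) = Add(Pow(f, 2), N) = Add(N, Pow(f, 2)))
Function('A')(D, F) = Add(1, Pow(D, 2))
Mul(Mul(Function('A')(Function('M')(-4), 0), 1), Add(Function('Y')(-9), 83)) = Mul(Mul(Add(1, Pow(Mul(-3, Pow(-4, -1)), 2)), 1), Add(Mul(-9, Add(1, -9)), 83)) = Mul(Mul(Add(1, Pow(Mul(-3, Rational(-1, 4)), 2)), 1), Add(Mul(-9, -8), 83)) = Mul(Mul(Add(1, Pow(Rational(3, 4), 2)), 1), Add(72, 83)) = Mul(Mul(Add(1, Rational(9, 16)), 1), 155) = Mul(Mul(Rational(25, 16), 1), 155) = Mul(Rational(25, 16), 155) = Rational(3875, 16)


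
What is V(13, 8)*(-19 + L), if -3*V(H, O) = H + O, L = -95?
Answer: 798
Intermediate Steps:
V(H, O) = -H/3 - O/3 (V(H, O) = -(H + O)/3 = -H/3 - O/3)
V(13, 8)*(-19 + L) = (-⅓*13 - ⅓*8)*(-19 - 95) = (-13/3 - 8/3)*(-114) = -7*(-114) = 798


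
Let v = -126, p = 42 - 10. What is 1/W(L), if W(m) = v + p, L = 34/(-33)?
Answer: -1/94 ≈ -0.010638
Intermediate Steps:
L = -34/33 (L = 34*(-1/33) = -34/33 ≈ -1.0303)
p = 32
W(m) = -94 (W(m) = -126 + 32 = -94)
1/W(L) = 1/(-94) = -1/94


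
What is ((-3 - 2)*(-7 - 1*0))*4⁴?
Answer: 8960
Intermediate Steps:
((-3 - 2)*(-7 - 1*0))*4⁴ = -5*(-7 + 0)*256 = -5*(-7)*256 = 35*256 = 8960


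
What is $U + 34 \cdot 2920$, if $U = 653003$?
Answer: $752283$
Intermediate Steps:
$U + 34 \cdot 2920 = 653003 + 34 \cdot 2920 = 653003 + 99280 = 752283$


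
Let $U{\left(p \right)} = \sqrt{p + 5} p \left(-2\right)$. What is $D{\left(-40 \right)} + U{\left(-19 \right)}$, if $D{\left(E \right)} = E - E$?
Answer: $38 i \sqrt{14} \approx 142.18 i$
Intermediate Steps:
$D{\left(E \right)} = 0$
$U{\left(p \right)} = - 2 p \sqrt{5 + p}$ ($U{\left(p \right)} = \sqrt{5 + p} p \left(-2\right) = p \sqrt{5 + p} \left(-2\right) = - 2 p \sqrt{5 + p}$)
$D{\left(-40 \right)} + U{\left(-19 \right)} = 0 - - 38 \sqrt{5 - 19} = 0 - - 38 \sqrt{-14} = 0 - - 38 i \sqrt{14} = 0 + 38 i \sqrt{14} = 38 i \sqrt{14}$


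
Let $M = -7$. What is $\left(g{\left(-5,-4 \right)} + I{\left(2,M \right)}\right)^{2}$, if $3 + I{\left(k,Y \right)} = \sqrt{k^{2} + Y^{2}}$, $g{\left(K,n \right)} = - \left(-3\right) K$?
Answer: $\left(18 - \sqrt{53}\right)^{2} \approx 114.92$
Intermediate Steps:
$g{\left(K,n \right)} = 3 K$
$I{\left(k,Y \right)} = -3 + \sqrt{Y^{2} + k^{2}}$ ($I{\left(k,Y \right)} = -3 + \sqrt{k^{2} + Y^{2}} = -3 + \sqrt{Y^{2} + k^{2}}$)
$\left(g{\left(-5,-4 \right)} + I{\left(2,M \right)}\right)^{2} = \left(3 \left(-5\right) - \left(3 - \sqrt{\left(-7\right)^{2} + 2^{2}}\right)\right)^{2} = \left(-15 - \left(3 - \sqrt{49 + 4}\right)\right)^{2} = \left(-15 - \left(3 - \sqrt{53}\right)\right)^{2} = \left(-18 + \sqrt{53}\right)^{2}$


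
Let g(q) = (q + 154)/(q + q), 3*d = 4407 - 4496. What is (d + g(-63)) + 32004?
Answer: 575525/18 ≈ 31974.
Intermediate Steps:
d = -89/3 (d = (4407 - 4496)/3 = (⅓)*(-89) = -89/3 ≈ -29.667)
g(q) = (154 + q)/(2*q) (g(q) = (154 + q)/((2*q)) = (154 + q)*(1/(2*q)) = (154 + q)/(2*q))
(d + g(-63)) + 32004 = (-89/3 + (½)*(154 - 63)/(-63)) + 32004 = (-89/3 + (½)*(-1/63)*91) + 32004 = (-89/3 - 13/18) + 32004 = -547/18 + 32004 = 575525/18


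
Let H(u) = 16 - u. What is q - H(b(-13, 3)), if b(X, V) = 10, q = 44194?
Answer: 44188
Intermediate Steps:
q - H(b(-13, 3)) = 44194 - (16 - 1*10) = 44194 - (16 - 10) = 44194 - 1*6 = 44194 - 6 = 44188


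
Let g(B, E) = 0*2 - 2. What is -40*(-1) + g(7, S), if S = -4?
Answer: 38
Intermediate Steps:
g(B, E) = -2 (g(B, E) = 0 - 2 = -2)
-40*(-1) + g(7, S) = -40*(-1) - 2 = 40 - 2 = 38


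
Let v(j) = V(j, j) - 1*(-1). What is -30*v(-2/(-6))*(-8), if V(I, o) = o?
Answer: 320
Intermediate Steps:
v(j) = 1 + j (v(j) = j - 1*(-1) = j + 1 = 1 + j)
-30*v(-2/(-6))*(-8) = -30*(1 - 2/(-6))*(-8) = -30*(1 - 2*(-⅙))*(-8) = -30*(1 + ⅓)*(-8) = -30*4/3*(-8) = -40*(-8) = 320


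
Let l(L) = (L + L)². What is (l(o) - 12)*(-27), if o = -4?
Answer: -1404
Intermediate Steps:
l(L) = 4*L² (l(L) = (2*L)² = 4*L²)
(l(o) - 12)*(-27) = (4*(-4)² - 12)*(-27) = (4*16 - 12)*(-27) = (64 - 12)*(-27) = 52*(-27) = -1404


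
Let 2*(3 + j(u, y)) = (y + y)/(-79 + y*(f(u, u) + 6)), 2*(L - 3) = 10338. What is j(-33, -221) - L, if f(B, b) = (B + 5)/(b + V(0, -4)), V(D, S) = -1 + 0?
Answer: -8212504/1587 ≈ -5174.9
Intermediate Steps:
V(D, S) = -1
L = 5172 (L = 3 + (½)*10338 = 3 + 5169 = 5172)
f(B, b) = (5 + B)/(-1 + b) (f(B, b) = (B + 5)/(b - 1) = (5 + B)/(-1 + b))
j(u, y) = -3 + y/(-79 + y*(6 + (5 + u)/(-1 + u))) (j(u, y) = -3 + ((y + y)/(-79 + y*((5 + u)/(-1 + u) + 6)))/2 = -3 + ((2*y)/(-79 + y*(6 + (5 + u)/(-1 + u))))/2 = -3 + (2*y/(-79 + y*(6 + (5 + u)/(-1 + u))))/2 = -3 + y/(-79 + y*(6 + (5 + u)/(-1 + u))))
j(-33, -221) - L = (-237 + 2*(-221) + 237*(-33) - 20*(-33)*(-221))/(79 - 1*(-221) - 79*(-33) + 7*(-33)*(-221)) - 1*5172 = (-237 - 442 - 7821 - 145860)/(79 + 221 + 2607 + 51051) - 5172 = -154360/53958 - 5172 = (1/53958)*(-154360) - 5172 = -4540/1587 - 5172 = -8212504/1587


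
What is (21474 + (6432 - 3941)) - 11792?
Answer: 12173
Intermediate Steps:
(21474 + (6432 - 3941)) - 11792 = (21474 + 2491) - 11792 = 23965 - 11792 = 12173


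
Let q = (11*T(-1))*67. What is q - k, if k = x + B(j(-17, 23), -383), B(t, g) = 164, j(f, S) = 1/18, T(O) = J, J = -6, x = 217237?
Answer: -221823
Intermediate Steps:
T(O) = -6
j(f, S) = 1/18
q = -4422 (q = (11*(-6))*67 = -66*67 = -4422)
k = 217401 (k = 217237 + 164 = 217401)
q - k = -4422 - 1*217401 = -4422 - 217401 = -221823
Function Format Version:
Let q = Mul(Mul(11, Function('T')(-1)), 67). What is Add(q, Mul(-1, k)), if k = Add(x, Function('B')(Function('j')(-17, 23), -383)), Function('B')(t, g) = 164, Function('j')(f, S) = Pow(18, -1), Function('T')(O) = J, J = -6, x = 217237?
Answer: -221823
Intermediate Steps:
Function('T')(O) = -6
Function('j')(f, S) = Rational(1, 18)
q = -4422 (q = Mul(Mul(11, -6), 67) = Mul(-66, 67) = -4422)
k = 217401 (k = Add(217237, 164) = 217401)
Add(q, Mul(-1, k)) = Add(-4422, Mul(-1, 217401)) = Add(-4422, -217401) = -221823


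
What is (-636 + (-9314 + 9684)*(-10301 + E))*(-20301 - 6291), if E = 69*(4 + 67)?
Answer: 53167406592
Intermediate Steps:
E = 4899 (E = 69*71 = 4899)
(-636 + (-9314 + 9684)*(-10301 + E))*(-20301 - 6291) = (-636 + (-9314 + 9684)*(-10301 + 4899))*(-20301 - 6291) = (-636 + 370*(-5402))*(-26592) = (-636 - 1998740)*(-26592) = -1999376*(-26592) = 53167406592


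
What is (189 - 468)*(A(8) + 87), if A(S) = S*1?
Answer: -26505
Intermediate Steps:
A(S) = S
(189 - 468)*(A(8) + 87) = (189 - 468)*(8 + 87) = -279*95 = -26505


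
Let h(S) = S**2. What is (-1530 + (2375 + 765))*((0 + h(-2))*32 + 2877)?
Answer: 4838050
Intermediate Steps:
(-1530 + (2375 + 765))*((0 + h(-2))*32 + 2877) = (-1530 + (2375 + 765))*((0 + (-2)**2)*32 + 2877) = (-1530 + 3140)*((0 + 4)*32 + 2877) = 1610*(4*32 + 2877) = 1610*(128 + 2877) = 1610*3005 = 4838050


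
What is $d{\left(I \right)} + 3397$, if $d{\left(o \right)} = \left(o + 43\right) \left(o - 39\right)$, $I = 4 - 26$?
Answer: $2116$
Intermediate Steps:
$I = -22$ ($I = 4 - 26 = -22$)
$d{\left(o \right)} = \left(-39 + o\right) \left(43 + o\right)$ ($d{\left(o \right)} = \left(43 + o\right) \left(-39 + o\right) = \left(-39 + o\right) \left(43 + o\right)$)
$d{\left(I \right)} + 3397 = \left(-1677 + \left(-22\right)^{2} + 4 \left(-22\right)\right) + 3397 = \left(-1677 + 484 - 88\right) + 3397 = -1281 + 3397 = 2116$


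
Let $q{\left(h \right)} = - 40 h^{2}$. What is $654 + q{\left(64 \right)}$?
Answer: $-163186$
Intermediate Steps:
$654 + q{\left(64 \right)} = 654 - 40 \cdot 64^{2} = 654 - 163840 = -163186$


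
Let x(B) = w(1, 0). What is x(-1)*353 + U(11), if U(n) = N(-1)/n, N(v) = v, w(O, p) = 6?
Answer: 23297/11 ≈ 2117.9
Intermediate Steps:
x(B) = 6
U(n) = -1/n
x(-1)*353 + U(11) = 6*353 - 1/11 = 2118 - 1*1/11 = 2118 - 1/11 = 23297/11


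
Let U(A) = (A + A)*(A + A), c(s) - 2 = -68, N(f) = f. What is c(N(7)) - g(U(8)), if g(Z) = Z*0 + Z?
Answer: -322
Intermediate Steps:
c(s) = -66 (c(s) = 2 - 68 = -66)
U(A) = 4*A² (U(A) = (2*A)*(2*A) = 4*A²)
g(Z) = Z (g(Z) = 0 + Z = Z)
c(N(7)) - g(U(8)) = -66 - 4*8² = -66 - 4*64 = -66 - 1*256 = -66 - 256 = -322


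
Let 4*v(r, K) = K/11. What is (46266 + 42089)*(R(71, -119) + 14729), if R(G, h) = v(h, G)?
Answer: 57267028185/44 ≈ 1.3015e+9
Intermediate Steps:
v(r, K) = K/44 (v(r, K) = (K/11)/4 = K/44)
R(G, h) = G/44
(46266 + 42089)*(R(71, -119) + 14729) = (46266 + 42089)*((1/44)*71 + 14729) = 88355*(71/44 + 14729) = 88355*(648147/44) = 57267028185/44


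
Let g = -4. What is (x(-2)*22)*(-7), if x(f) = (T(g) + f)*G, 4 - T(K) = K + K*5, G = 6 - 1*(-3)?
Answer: -36036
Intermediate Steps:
G = 9 (G = 6 + 3 = 9)
T(K) = 4 - 6*K (T(K) = 4 - (K + K*5) = 4 - (K + 5*K) = 4 - 6*K)
x(f) = 252 + 9*f (x(f) = ((4 - 6*(-4)) + f)*9 = ((4 + 24) + f)*9 = (28 + f)*9 = 252 + 9*f)
(x(-2)*22)*(-7) = ((252 + 9*(-2))*22)*(-7) = ((252 - 18)*22)*(-7) = (234*22)*(-7) = 5148*(-7) = -36036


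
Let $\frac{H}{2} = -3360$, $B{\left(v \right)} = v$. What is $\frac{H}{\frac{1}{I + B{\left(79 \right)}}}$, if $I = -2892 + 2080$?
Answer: $4925760$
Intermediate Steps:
$I = -812$
$H = -6720$ ($H = 2 \left(-3360\right) = -6720$)
$\frac{H}{\frac{1}{I + B{\left(79 \right)}}} = - \frac{6720}{\frac{1}{-812 + 79}} = - \frac{6720}{\frac{1}{-733}} = - \frac{6720}{- \frac{1}{733}} = \left(-6720\right) \left(-733\right) = 4925760$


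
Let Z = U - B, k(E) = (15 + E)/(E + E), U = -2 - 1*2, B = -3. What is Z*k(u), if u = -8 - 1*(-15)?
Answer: -11/7 ≈ -1.5714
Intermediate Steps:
u = 7 (u = -8 + 15 = 7)
U = -4 (U = -2 - 2 = -4)
k(E) = (15 + E)/(2*E) (k(E) = (15 + E)/((2*E)) = (15 + E)*(1/(2*E)) = (15 + E)/(2*E))
Z = -1 (Z = -4 - 1*(-3) = -4 + 3 = -1)
Z*k(u) = -(15 + 7)/(2*7) = -22/(2*7) = -1*11/7 = -11/7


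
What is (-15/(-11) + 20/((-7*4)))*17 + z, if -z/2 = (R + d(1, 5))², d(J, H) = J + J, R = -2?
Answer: 850/77 ≈ 11.039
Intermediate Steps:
d(J, H) = 2*J
z = 0 (z = -2*(-2 + 2*1)² = -2*(-2 + 2)² = -2*0² = -2*0 = 0)
(-15/(-11) + 20/((-7*4)))*17 + z = (-15/(-11) + 20/((-7*4)))*17 + 0 = (-15*(-1/11) + 20/(-28))*17 + 0 = (15/11 + 20*(-1/28))*17 + 0 = (15/11 - 5/7)*17 + 0 = (50/77)*17 + 0 = 850/77 + 0 = 850/77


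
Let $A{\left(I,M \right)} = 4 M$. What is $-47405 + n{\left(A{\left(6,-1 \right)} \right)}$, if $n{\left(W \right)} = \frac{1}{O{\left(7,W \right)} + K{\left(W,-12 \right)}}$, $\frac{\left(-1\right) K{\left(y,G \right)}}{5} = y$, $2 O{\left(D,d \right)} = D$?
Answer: $- \frac{2228033}{47} \approx -47405.0$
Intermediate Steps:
$O{\left(D,d \right)} = \frac{D}{2}$
$K{\left(y,G \right)} = - 5 y$
$n{\left(W \right)} = \frac{1}{\frac{7}{2} - 5 W}$ ($n{\left(W \right)} = \frac{1}{\frac{1}{2} \cdot 7 - 5 W} = \frac{1}{\frac{7}{2} - 5 W}$)
$-47405 + n{\left(A{\left(6,-1 \right)} \right)} = -47405 - \frac{2}{-7 + 10 \cdot 4 \left(-1\right)} = -47405 - \frac{2}{-7 + 10 \left(-4\right)} = -47405 - \frac{2}{-7 - 40} = -47405 - \frac{2}{-47} = -47405 - - \frac{2}{47} = -47405 + \frac{2}{47} = - \frac{2228033}{47}$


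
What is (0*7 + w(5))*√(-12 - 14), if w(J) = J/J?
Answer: I*√26 ≈ 5.099*I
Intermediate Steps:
w(J) = 1
(0*7 + w(5))*√(-12 - 14) = (0*7 + 1)*√(-12 - 14) = (0 + 1)*√(-26) = 1*(I*√26) = I*√26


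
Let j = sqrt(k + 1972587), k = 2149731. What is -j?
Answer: -sqrt(4122318) ≈ -2030.3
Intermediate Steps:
j = sqrt(4122318) (j = sqrt(2149731 + 1972587) = sqrt(4122318) ≈ 2030.3)
-j = -sqrt(4122318)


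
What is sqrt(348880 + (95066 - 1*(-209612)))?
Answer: sqrt(653558) ≈ 808.43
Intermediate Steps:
sqrt(348880 + (95066 - 1*(-209612))) = sqrt(348880 + (95066 + 209612)) = sqrt(348880 + 304678) = sqrt(653558)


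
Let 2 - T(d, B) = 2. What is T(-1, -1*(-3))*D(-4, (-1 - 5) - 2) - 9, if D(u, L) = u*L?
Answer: -9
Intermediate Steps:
T(d, B) = 0 (T(d, B) = 2 - 1*2 = 2 - 2 = 0)
D(u, L) = L*u
T(-1, -1*(-3))*D(-4, (-1 - 5) - 2) - 9 = 0*(((-1 - 5) - 2)*(-4)) - 9 = 0*((-6 - 2)*(-4)) - 9 = 0*(-8*(-4)) - 9 = 0*32 - 9 = 0 - 9 = -9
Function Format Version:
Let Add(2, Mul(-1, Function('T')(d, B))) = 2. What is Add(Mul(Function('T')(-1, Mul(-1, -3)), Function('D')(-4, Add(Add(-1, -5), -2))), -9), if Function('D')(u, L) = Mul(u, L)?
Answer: -9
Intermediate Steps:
Function('T')(d, B) = 0 (Function('T')(d, B) = Add(2, Mul(-1, 2)) = Add(2, -2) = 0)
Function('D')(u, L) = Mul(L, u)
Add(Mul(Function('T')(-1, Mul(-1, -3)), Function('D')(-4, Add(Add(-1, -5), -2))), -9) = Add(Mul(0, Mul(Add(Add(-1, -5), -2), -4)), -9) = Add(Mul(0, Mul(Add(-6, -2), -4)), -9) = Add(Mul(0, Mul(-8, -4)), -9) = Add(Mul(0, 32), -9) = Add(0, -9) = -9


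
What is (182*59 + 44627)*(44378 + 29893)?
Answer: 4112013915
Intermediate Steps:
(182*59 + 44627)*(44378 + 29893) = (10738 + 44627)*74271 = 55365*74271 = 4112013915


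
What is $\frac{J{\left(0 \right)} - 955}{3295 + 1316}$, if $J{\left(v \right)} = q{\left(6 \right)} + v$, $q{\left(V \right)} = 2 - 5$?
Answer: $- \frac{958}{4611} \approx -0.20776$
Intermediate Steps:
$q{\left(V \right)} = -3$ ($q{\left(V \right)} = 2 - 5 = -3$)
$J{\left(v \right)} = -3 + v$
$\frac{J{\left(0 \right)} - 955}{3295 + 1316} = \frac{\left(-3 + 0\right) - 955}{3295 + 1316} = \frac{-3 - 955}{4611} = \left(-958\right) \frac{1}{4611} = - \frac{958}{4611}$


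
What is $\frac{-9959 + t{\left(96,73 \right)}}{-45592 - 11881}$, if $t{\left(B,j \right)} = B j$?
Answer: $\frac{227}{4421} \approx 0.051346$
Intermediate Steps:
$\frac{-9959 + t{\left(96,73 \right)}}{-45592 - 11881} = \frac{-9959 + 96 \cdot 73}{-45592 - 11881} = \frac{-9959 + 7008}{-57473} = \left(-2951\right) \left(- \frac{1}{57473}\right) = \frac{227}{4421}$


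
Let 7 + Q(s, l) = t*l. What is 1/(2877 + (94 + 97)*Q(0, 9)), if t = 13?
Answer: 1/23887 ≈ 4.1864e-5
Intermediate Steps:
Q(s, l) = -7 + 13*l
1/(2877 + (94 + 97)*Q(0, 9)) = 1/(2877 + (94 + 97)*(-7 + 13*9)) = 1/(2877 + 191*(-7 + 117)) = 1/(2877 + 191*110) = 1/(2877 + 21010) = 1/23887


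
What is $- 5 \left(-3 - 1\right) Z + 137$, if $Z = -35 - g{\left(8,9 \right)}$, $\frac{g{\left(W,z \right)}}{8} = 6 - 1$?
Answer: $-1363$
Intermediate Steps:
$g{\left(W,z \right)} = 40$ ($g{\left(W,z \right)} = 8 \left(6 - 1\right) = 8 \cdot 5 = 40$)
$Z = -75$ ($Z = -35 - 40 = -75$)
$- 5 \left(-3 - 1\right) Z + 137 = - 5 \left(-3 - 1\right) \left(-75\right) + 137 = \left(-5\right) \left(-4\right) \left(-75\right) + 137 = 20 \left(-75\right) + 137 = -1500 + 137 = -1363$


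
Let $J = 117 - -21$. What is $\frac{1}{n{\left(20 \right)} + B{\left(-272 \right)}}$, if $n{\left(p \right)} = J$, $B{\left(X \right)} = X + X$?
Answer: $- \frac{1}{406} \approx -0.0024631$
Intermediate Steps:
$B{\left(X \right)} = 2 X$
$J = 138$ ($J = 117 + 21 = 138$)
$n{\left(p \right)} = 138$
$\frac{1}{n{\left(20 \right)} + B{\left(-272 \right)}} = \frac{1}{138 + 2 \left(-272\right)} = \frac{1}{138 - 544} = \frac{1}{-406} = - \frac{1}{406}$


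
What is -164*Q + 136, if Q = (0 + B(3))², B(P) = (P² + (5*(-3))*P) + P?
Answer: -178460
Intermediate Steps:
B(P) = P² - 14*P (B(P) = (P² - 15*P) + P = P² - 14*P)
Q = 1089 (Q = (0 + 3*(-14 + 3))² = (0 + 3*(-11))² = (0 - 33)² = (-33)² = 1089)
-164*Q + 136 = -164*1089 + 136 = -178596 + 136 = -178460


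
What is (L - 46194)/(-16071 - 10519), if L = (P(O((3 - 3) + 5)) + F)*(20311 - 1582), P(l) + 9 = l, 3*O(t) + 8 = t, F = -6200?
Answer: 58176642/13295 ≈ 4375.8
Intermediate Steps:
O(t) = -8/3 + t/3
P(l) = -9 + l
L = -116307090 (L = ((-9 + (-8/3 + ((3 - 3) + 5)/3)) - 6200)*(20311 - 1582) = ((-9 + (-8/3 + (0 + 5)/3)) - 6200)*18729 = ((-9 + (-8/3 + (⅓)*5)) - 6200)*18729 = ((-9 + (-8/3 + 5/3)) - 6200)*18729 = ((-9 - 1) - 6200)*18729 = (-10 - 6200)*18729 = -6210*18729 = -116307090)
(L - 46194)/(-16071 - 10519) = (-116307090 - 46194)/(-16071 - 10519) = -116353284/(-26590) = -116353284*(-1/26590) = 58176642/13295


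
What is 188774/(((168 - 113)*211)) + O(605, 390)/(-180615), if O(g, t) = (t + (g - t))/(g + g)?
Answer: 13638164083/838414830 ≈ 16.267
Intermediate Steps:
O(g, t) = 1/2 (O(g, t) = g/((2*g)) = g*(1/(2*g)) = 1/2)
188774/(((168 - 113)*211)) + O(605, 390)/(-180615) = 188774/(((168 - 113)*211)) + (1/2)/(-180615) = 188774/((55*211)) + (1/2)*(-1/180615) = 188774/11605 - 1/361230 = 13638164083/838414830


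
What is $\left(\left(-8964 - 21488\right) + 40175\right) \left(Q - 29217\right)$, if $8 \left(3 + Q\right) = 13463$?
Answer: $- \frac{2141947731}{8} \approx -2.6774 \cdot 10^{8}$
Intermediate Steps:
$Q = \frac{13439}{8}$ ($Q = -3 + \frac{1}{8} \cdot 13463 = -3 + \frac{13463}{8} = \frac{13439}{8} \approx 1679.9$)
$\left(\left(-8964 - 21488\right) + 40175\right) \left(Q - 29217\right) = \left(\left(-8964 - 21488\right) + 40175\right) \left(\frac{13439}{8} - 29217\right) = \left(-30452 + 40175\right) \left(- \frac{220297}{8}\right) = 9723 \left(- \frac{220297}{8}\right) = - \frac{2141947731}{8}$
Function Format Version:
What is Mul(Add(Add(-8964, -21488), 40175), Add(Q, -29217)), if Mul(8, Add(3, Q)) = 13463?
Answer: Rational(-2141947731, 8) ≈ -2.6774e+8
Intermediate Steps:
Q = Rational(13439, 8) (Q = Add(-3, Mul(Rational(1, 8), 13463)) = Add(-3, Rational(13463, 8)) = Rational(13439, 8) ≈ 1679.9)
Mul(Add(Add(-8964, -21488), 40175), Add(Q, -29217)) = Mul(Add(Add(-8964, -21488), 40175), Add(Rational(13439, 8), -29217)) = Mul(Add(-30452, 40175), Rational(-220297, 8)) = Mul(9723, Rational(-220297, 8)) = Rational(-2141947731, 8)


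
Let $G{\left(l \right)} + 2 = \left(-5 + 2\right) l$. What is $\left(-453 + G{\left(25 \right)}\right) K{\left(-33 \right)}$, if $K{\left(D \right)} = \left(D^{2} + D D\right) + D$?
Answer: $-1136850$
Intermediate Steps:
$G{\left(l \right)} = -2 - 3 l$ ($G{\left(l \right)} = -2 + \left(-5 + 2\right) l = -2 - 3 l$)
$K{\left(D \right)} = D + 2 D^{2}$ ($K{\left(D \right)} = \left(D^{2} + D^{2}\right) + D = 2 D^{2} + D = D + 2 D^{2}$)
$\left(-453 + G{\left(25 \right)}\right) K{\left(-33 \right)} = \left(-453 - 77\right) \left(- 33 \left(1 + 2 \left(-33\right)\right)\right) = \left(-453 - 77\right) \left(- 33 \left(1 - 66\right)\right) = \left(-453 - 77\right) \left(\left(-33\right) \left(-65\right)\right) = \left(-530\right) 2145 = -1136850$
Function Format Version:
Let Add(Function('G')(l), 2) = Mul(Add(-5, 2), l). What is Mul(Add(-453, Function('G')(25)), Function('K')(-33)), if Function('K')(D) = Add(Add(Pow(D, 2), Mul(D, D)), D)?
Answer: -1136850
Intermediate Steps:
Function('G')(l) = Add(-2, Mul(-3, l)) (Function('G')(l) = Add(-2, Mul(Add(-5, 2), l)) = Add(-2, Mul(-3, l)))
Function('K')(D) = Add(D, Mul(2, Pow(D, 2))) (Function('K')(D) = Add(Add(Pow(D, 2), Pow(D, 2)), D) = Add(Mul(2, Pow(D, 2)), D) = Add(D, Mul(2, Pow(D, 2))))
Mul(Add(-453, Function('G')(25)), Function('K')(-33)) = Mul(Add(-453, Add(-2, Mul(-3, 25))), Mul(-33, Add(1, Mul(2, -33)))) = Mul(Add(-453, Add(-2, -75)), Mul(-33, Add(1, -66))) = Mul(Add(-453, -77), Mul(-33, -65)) = Mul(-530, 2145) = -1136850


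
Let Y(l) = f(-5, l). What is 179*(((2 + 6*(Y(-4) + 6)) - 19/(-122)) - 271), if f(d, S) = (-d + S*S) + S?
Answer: -2857377/122 ≈ -23421.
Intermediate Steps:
f(d, S) = S + S² - d (f(d, S) = (-d + S²) + S = (S² - d) + S = S + S² - d)
Y(l) = 5 + l + l² (Y(l) = l + l² - 1*(-5) = l + l² + 5 = 5 + l + l²)
179*(((2 + 6*(Y(-4) + 6)) - 19/(-122)) - 271) = 179*(((2 + 6*((5 - 4 + (-4)²) + 6)) - 19/(-122)) - 271) = 179*(((2 + 6*((5 - 4 + 16) + 6)) - 19*(-1/122)) - 271) = 179*(((2 + 6*(17 + 6)) + 19/122) - 271) = 179*(((2 + 6*23) + 19/122) - 271) = 179*(((2 + 138) + 19/122) - 271) = 179*((140 + 19/122) - 271) = 179*(17099/122 - 271) = 179*(-15963/122) = -2857377/122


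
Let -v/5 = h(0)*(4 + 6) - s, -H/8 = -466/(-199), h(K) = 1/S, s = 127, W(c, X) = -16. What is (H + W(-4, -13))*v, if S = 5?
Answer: -4320000/199 ≈ -21709.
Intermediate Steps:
h(K) = 1/5
H = -3728/199 (H = -(-3728)/(-199) = -(-3728)*(-1)/199 = -8*466/199 = -3728/199 ≈ -18.734)
v = 625 (v = -5*((4 + 6)/5 - 1*127) = -5*((1/5)*10 - 127) = -5*(2 - 127) = -5*(-125) = 625)
(H + W(-4, -13))*v = (-3728/199 - 16)*625 = -6912/199*625 = -4320000/199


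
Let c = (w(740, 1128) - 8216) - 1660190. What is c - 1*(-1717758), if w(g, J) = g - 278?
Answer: 49814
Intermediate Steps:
w(g, J) = -278 + g
c = -1667944 (c = ((-278 + 740) - 8216) - 1660190 = (462 - 8216) - 1660190 = -7754 - 1660190 = -1667944)
c - 1*(-1717758) = -1667944 - 1*(-1717758) = -1667944 + 1717758 = 49814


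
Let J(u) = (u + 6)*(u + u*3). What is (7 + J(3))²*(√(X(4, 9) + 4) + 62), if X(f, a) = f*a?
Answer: 819950 + 26450*√10 ≈ 9.0359e+5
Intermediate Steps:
X(f, a) = a*f
J(u) = 4*u*(6 + u) (J(u) = (6 + u)*(u + 3*u) = (6 + u)*(4*u) = 4*u*(6 + u))
(7 + J(3))²*(√(X(4, 9) + 4) + 62) = (7 + 4*3*(6 + 3))²*(√(9*4 + 4) + 62) = (7 + 4*3*9)²*(√(36 + 4) + 62) = (7 + 108)²*(√40 + 62) = 115²*(2*√10 + 62) = 13225*(62 + 2*√10) = 819950 + 26450*√10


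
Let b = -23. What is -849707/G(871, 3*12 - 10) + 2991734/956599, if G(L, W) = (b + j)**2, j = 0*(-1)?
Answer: -811246239207/506040871 ≈ -1603.1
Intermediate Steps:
j = 0
G(L, W) = 529 (G(L, W) = (-23 + 0)**2 = (-23)**2 = 529)
-849707/G(871, 3*12 - 10) + 2991734/956599 = -849707/529 + 2991734/956599 = -811246239207/506040871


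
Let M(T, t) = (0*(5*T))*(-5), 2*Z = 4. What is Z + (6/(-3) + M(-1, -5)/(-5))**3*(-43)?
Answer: 346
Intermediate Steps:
Z = 2 (Z = (1/2)*4 = 2)
M(T, t) = 0 (M(T, t) = 0*(-5) = 0)
Z + (6/(-3) + M(-1, -5)/(-5))**3*(-43) = 2 + (6/(-3) + 0/(-5))**3*(-43) = 2 + (6*(-1/3) + 0*(-1/5))**3*(-43) = 2 + (-2 + 0)**3*(-43) = 2 + (-2)**3*(-43) = 2 - 8*(-43) = 2 + 344 = 346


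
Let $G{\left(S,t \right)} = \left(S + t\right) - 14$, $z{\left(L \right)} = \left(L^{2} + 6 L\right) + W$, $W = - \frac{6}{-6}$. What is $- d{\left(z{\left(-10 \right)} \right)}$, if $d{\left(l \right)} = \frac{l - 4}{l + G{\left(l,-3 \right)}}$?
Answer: $- \frac{37}{65} \approx -0.56923$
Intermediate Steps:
$W = 1$ ($W = \left(-6\right) \left(- \frac{1}{6}\right) = 1$)
$z{\left(L \right)} = 1 + L^{2} + 6 L$ ($z{\left(L \right)} = \left(L^{2} + 6 L\right) + 1 = 1 + L^{2} + 6 L$)
$G{\left(S,t \right)} = -14 + S + t$
$d{\left(l \right)} = \frac{-4 + l}{-17 + 2 l}$ ($d{\left(l \right)} = \frac{l - 4}{l - \left(17 - l\right)} = \frac{-4 + l}{l + \left(-17 + l\right)} = \frac{-4 + l}{-17 + 2 l}$)
$- d{\left(z{\left(-10 \right)} \right)} = - \frac{-4 + \left(1 + \left(-10\right)^{2} + 6 \left(-10\right)\right)}{-17 + 2 \left(1 + \left(-10\right)^{2} + 6 \left(-10\right)\right)} = - \frac{-4 + \left(1 + 100 - 60\right)}{-17 + 2 \left(1 + 100 - 60\right)} = - \frac{-4 + 41}{-17 + 2 \cdot 41} = - \frac{37}{-17 + 82} = - \frac{37}{65}$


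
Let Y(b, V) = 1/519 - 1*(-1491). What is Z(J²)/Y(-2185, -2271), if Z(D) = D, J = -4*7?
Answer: 203448/386915 ≈ 0.52582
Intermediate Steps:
Y(b, V) = 773830/519 (Y(b, V) = 1/519 + 1491 = 773830/519)
J = -28
Z(J²)/Y(-2185, -2271) = (-28)²/(773830/519) = 784*(519/773830) = 203448/386915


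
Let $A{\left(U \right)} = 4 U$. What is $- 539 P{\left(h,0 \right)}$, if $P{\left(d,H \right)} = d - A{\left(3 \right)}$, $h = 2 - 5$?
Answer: $8085$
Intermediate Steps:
$h = -3$
$P{\left(d,H \right)} = -12 + d$ ($P{\left(d,H \right)} = d - 4 \cdot 3 = d - 12 = -12 + d$)
$- 539 P{\left(h,0 \right)} = - 539 \left(-12 - 3\right) = \left(-539\right) \left(-15\right) = 8085$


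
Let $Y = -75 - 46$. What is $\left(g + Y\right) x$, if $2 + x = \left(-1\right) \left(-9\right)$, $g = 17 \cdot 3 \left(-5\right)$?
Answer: $-2632$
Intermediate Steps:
$Y = -121$ ($Y = -75 - 46 = -121$)
$g = -255$ ($g = 17 \left(-15\right) = -255$)
$x = 7$ ($x = -2 - -9 = -2 + 9 = 7$)
$\left(g + Y\right) x = \left(-255 - 121\right) 7 = \left(-376\right) 7 = -2632$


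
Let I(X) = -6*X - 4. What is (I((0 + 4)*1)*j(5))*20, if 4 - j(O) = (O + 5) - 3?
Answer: 1680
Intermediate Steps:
j(O) = 2 - O (j(O) = 4 - ((O + 5) - 3) = 4 - ((5 + O) - 3) = 4 - (2 + O) = 4 + (-2 - O) = 2 - O)
I(X) = -4 - 6*X
(I((0 + 4)*1)*j(5))*20 = ((-4 - 6*(0 + 4))*(2 - 1*5))*20 = ((-4 - 24)*(2 - 5))*20 = ((-4 - 6*4)*(-3))*20 = ((-4 - 24)*(-3))*20 = -28*(-3)*20 = 84*20 = 1680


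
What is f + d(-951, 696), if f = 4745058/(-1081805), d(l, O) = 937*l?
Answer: -963987117093/1081805 ≈ -8.9109e+5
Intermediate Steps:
f = -4745058/1081805 (f = 4745058*(-1/1081805) = -4745058/1081805 ≈ -4.3862)
f + d(-951, 696) = -4745058/1081805 + 937*(-951) = -4745058/1081805 - 891087 = -963987117093/1081805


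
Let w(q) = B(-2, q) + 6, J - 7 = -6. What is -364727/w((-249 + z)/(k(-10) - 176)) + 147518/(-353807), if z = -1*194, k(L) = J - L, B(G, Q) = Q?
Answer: -21292300731979/507005431 ≈ -41996.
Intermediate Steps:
J = 1 (J = 7 - 6 = 1)
k(L) = 1 - L
z = -194
w(q) = 6 + q (w(q) = q + 6 = 6 + q)
-364727/w((-249 + z)/(k(-10) - 176)) + 147518/(-353807) = -364727/(6 + (-249 - 194)/((1 - 1*(-10)) - 176)) + 147518/(-353807) = -364727/(6 - 443/((1 + 10) - 176)) + 147518*(-1/353807) = -364727/(6 - 443/(11 - 176)) - 147518/353807 = -364727/(6 - 443/(-165)) - 147518/353807 = -364727/(6 - 443*(-1/165)) - 147518/353807 = -364727/(6 + 443/165) - 147518/353807 = -364727/1433/165 - 147518/353807 = -364727*165/1433 - 147518/353807 = -60179955/1433 - 147518/353807 = -21292300731979/507005431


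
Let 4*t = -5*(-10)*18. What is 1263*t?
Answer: 284175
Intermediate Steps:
t = 225 (t = (-5*(-10)*18)/4 = (50*18)/4 = (1/4)*900 = 225)
1263*t = 1263*225 = 284175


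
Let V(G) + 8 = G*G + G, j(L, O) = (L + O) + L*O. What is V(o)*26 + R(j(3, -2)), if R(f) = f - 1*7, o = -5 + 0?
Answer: 300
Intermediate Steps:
o = -5
j(L, O) = L + O + L*O
V(G) = -8 + G + G² (V(G) = -8 + (G*G + G) = -8 + (G² + G) = -8 + (G + G²) = -8 + G + G²)
R(f) = -7 + f (R(f) = f - 7 = -7 + f)
V(o)*26 + R(j(3, -2)) = (-8 - 5 + (-5)²)*26 + (-7 + (3 - 2 + 3*(-2))) = (-8 - 5 + 25)*26 + (-7 + (3 - 2 - 6)) = 12*26 + (-7 - 5) = 312 - 12 = 300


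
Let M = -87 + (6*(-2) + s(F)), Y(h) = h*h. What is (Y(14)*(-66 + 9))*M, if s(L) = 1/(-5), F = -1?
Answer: 5541312/5 ≈ 1.1083e+6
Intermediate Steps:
s(L) = -1/5 (s(L) = 1*(-1/5) = -1/5)
Y(h) = h**2
M = -496/5 (M = -87 + (6*(-2) - 1/5) = -87 + (-12 - 1/5) = -87 - 61/5 = -496/5 ≈ -99.200)
(Y(14)*(-66 + 9))*M = (14**2*(-66 + 9))*(-496/5) = (196*(-57))*(-496/5) = -11172*(-496/5) = 5541312/5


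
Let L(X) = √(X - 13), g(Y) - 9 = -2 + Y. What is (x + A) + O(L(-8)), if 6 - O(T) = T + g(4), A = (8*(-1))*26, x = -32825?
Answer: -33038 - I*√21 ≈ -33038.0 - 4.5826*I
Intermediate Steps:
g(Y) = 7 + Y (g(Y) = 9 + (-2 + Y) = 7 + Y)
L(X) = √(-13 + X)
A = -208 (A = -8*26 = -208)
O(T) = -5 - T (O(T) = 6 - (T + (7 + 4)) = 6 - (T + 11) = 6 - (11 + T) = 6 + (-11 - T) = -5 - T)
(x + A) + O(L(-8)) = (-32825 - 208) + (-5 - √(-13 - 8)) = -33033 + (-5 - √(-21)) = -33033 + (-5 - I*√21) = -33038 - I*√21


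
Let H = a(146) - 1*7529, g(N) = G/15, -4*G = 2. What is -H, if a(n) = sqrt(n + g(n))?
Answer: 7529 - sqrt(131370)/30 ≈ 7516.9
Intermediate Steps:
G = -1/2 (G = -1/4*2 = -1/2 ≈ -0.50000)
g(N) = -1/30 (g(N) = -1/2/15 = -1/2*1/15 = -1/30)
a(n) = sqrt(-1/30 + n) (a(n) = sqrt(n - 1/30) = sqrt(-1/30 + n))
H = -7529 + sqrt(131370)/30 (H = sqrt(-30 + 900*146)/30 - 1*7529 = sqrt(-30 + 131400)/30 - 7529 = sqrt(131370)/30 - 7529 = -7529 + sqrt(131370)/30 ≈ -7516.9)
-H = -(-7529 + sqrt(131370)/30) = 7529 - sqrt(131370)/30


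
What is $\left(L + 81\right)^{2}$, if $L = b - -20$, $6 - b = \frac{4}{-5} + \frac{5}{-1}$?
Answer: $\frac{318096}{25} \approx 12724.0$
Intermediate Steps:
$b = \frac{59}{5}$ ($b = 6 - \left(\frac{4}{-5} + \frac{5}{-1}\right) = 6 - \left(4 \left(- \frac{1}{5}\right) + 5 \left(-1\right)\right) = 6 - \left(- \frac{4}{5} - 5\right) = 6 - - \frac{29}{5} = 6 + \frac{29}{5} = \frac{59}{5} \approx 11.8$)
$L = \frac{159}{5}$ ($L = \frac{59}{5} - -20 = \frac{59}{5} + 20 = \frac{159}{5} \approx 31.8$)
$\left(L + 81\right)^{2} = \left(\frac{159}{5} + 81\right)^{2} = \left(\frac{564}{5}\right)^{2} = \frac{318096}{25}$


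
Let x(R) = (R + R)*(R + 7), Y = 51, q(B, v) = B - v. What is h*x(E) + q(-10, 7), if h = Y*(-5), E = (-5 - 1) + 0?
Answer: 3043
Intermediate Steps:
E = -6 (E = -6 + 0 = -6)
h = -255 (h = 51*(-5) = -255)
x(R) = 2*R*(7 + R) (x(R) = (2*R)*(7 + R) = 2*R*(7 + R))
h*x(E) + q(-10, 7) = -510*(-6)*(7 - 6) + (-10 - 1*7) = -510*(-6) + (-10 - 7) = -255*(-12) - 17 = 3060 - 17 = 3043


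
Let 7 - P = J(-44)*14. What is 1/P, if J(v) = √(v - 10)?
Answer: 1/1519 + 6*I*√6/1519 ≈ 0.00065833 + 0.0096754*I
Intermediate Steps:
J(v) = √(-10 + v)
P = 7 - 42*I*√6 (P = 7 - √(-10 - 44)*14 = 7 - √(-54)*14 = 7 - 3*I*√6*14 = 7 - 42*I*√6 ≈ 7.0 - 102.88*I)
1/P = 1/(7 - 42*I*√6)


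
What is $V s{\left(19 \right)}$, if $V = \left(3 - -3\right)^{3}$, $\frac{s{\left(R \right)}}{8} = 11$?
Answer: $19008$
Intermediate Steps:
$s{\left(R \right)} = 88$ ($s{\left(R \right)} = 8 \cdot 11 = 88$)
$V = 216$ ($V = \left(3 + 3\right)^{3} = 6^{3} = 216$)
$V s{\left(19 \right)} = 216 \cdot 88 = 19008$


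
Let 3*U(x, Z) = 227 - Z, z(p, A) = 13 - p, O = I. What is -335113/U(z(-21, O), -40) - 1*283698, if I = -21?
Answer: -25584235/89 ≈ -2.8746e+5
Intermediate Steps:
O = -21
U(x, Z) = 227/3 - Z/3 (U(x, Z) = (227 - Z)/3 = 227/3 - Z/3)
-335113/U(z(-21, O), -40) - 1*283698 = -335113/(227/3 - 1/3*(-40)) - 1*283698 = -335113/(227/3 + 40/3) - 283698 = -335113/89 - 283698 = -25584235/89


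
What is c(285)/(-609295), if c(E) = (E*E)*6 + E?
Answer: -97527/121859 ≈ -0.80033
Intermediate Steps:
c(E) = E + 6*E**2 (c(E) = E**2*6 + E = 6*E**2 + E = E + 6*E**2)
c(285)/(-609295) = (285*(1 + 6*285))/(-609295) = (285*(1 + 1710))*(-1/609295) = (285*1711)*(-1/609295) = 487635*(-1/609295) = -97527/121859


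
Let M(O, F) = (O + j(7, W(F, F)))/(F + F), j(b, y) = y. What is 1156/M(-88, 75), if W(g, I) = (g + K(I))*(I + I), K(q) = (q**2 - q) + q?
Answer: 21675/106864 ≈ 0.20283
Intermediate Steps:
K(q) = q**2
W(g, I) = 2*I*(g + I**2) (W(g, I) = (g + I**2)*(I + I) = (g + I**2)*(2*I) = 2*I*(g + I**2))
M(O, F) = (O + 2*F*(F + F**2))/(2*F) (M(O, F) = (O + 2*F*(F + F**2))/(F + F) = (O + 2*F*(F + F**2))/((2*F)) = (O + 2*F*(F + F**2))*(1/(2*F)) = (O + 2*F*(F + F**2))/(2*F))
1156/M(-88, 75) = 1156/(75 + 75**2 + (1/2)*(-88)/75) = 1156/(75 + 5625 + (1/2)*(-88)*(1/75)) = 1156/(75 + 5625 - 44/75) = 1156/(427456/75) = 1156*(75/427456) = 21675/106864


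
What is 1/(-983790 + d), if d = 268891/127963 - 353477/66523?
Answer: -8512482649/8374522649801068 ≈ -1.0165e-6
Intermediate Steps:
d = -27344541358/8512482649 (d = 268891*(1/127963) - 353477*1/66523 = 268891/127963 - 353477/66523 = -27344541358/8512482649 ≈ -3.2123)
1/(-983790 + d) = 1/(-983790 - 27344541358/8512482649) = 1/(-8374522649801068/8512482649) = -8512482649/8374522649801068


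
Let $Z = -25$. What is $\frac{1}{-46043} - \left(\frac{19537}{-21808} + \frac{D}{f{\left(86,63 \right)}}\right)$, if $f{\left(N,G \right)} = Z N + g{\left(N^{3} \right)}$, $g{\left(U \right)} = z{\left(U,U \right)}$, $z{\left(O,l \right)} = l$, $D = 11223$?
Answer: $\frac{722147578489}{822362604336} \approx 0.87814$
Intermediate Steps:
$g{\left(U \right)} = U$
$f{\left(N,G \right)} = N^{3} - 25 N$ ($f{\left(N,G \right)} = - 25 N + N^{3} = N^{3} - 25 N$)
$\frac{1}{-46043} - \left(\frac{19537}{-21808} + \frac{D}{f{\left(86,63 \right)}}\right) = \frac{1}{-46043} - \left(\frac{19537}{-21808} + \frac{11223}{86 \left(-25 + 86^{2}\right)}\right) = - \frac{1}{46043} - \left(19537 \left(- \frac{1}{21808}\right) + \frac{11223}{86 \left(-25 + 7396\right)}\right) = - \frac{1}{46043} - \left(- \frac{19537}{21808} + \frac{11223}{86 \cdot 7371}\right) = - \frac{1}{46043} - \left(- \frac{19537}{21808} + \frac{11223}{633906}\right) = - \frac{1}{46043} - \left(- \frac{19537}{21808} + 11223 \cdot \frac{1}{633906}\right) = - \frac{1}{46043} - \left(- \frac{19537}{21808} + \frac{29}{1638}\right) = - \frac{1}{46043} - - \frac{15684587}{17860752} = - \frac{1}{46043} + \frac{15684587}{17860752} = \frac{722147578489}{822362604336}$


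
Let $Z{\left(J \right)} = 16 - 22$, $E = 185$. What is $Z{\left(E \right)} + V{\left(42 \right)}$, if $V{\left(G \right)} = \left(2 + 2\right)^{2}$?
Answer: $10$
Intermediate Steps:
$V{\left(G \right)} = 16$ ($V{\left(G \right)} = 4^{2} = 16$)
$Z{\left(J \right)} = -6$
$Z{\left(E \right)} + V{\left(42 \right)} = -6 + 16 = 10$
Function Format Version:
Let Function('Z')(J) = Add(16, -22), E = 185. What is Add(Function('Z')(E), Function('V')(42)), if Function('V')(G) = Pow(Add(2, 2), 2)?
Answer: 10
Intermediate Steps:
Function('V')(G) = 16 (Function('V')(G) = Pow(4, 2) = 16)
Function('Z')(J) = -6
Add(Function('Z')(E), Function('V')(42)) = Add(-6, 16) = 10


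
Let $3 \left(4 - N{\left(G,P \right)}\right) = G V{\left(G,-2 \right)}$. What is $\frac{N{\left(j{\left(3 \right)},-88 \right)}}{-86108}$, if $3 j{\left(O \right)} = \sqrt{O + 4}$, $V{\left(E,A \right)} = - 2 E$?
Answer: $- \frac{61}{1162458} \approx -5.2475 \cdot 10^{-5}$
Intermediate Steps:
$j{\left(O \right)} = \frac{\sqrt{4 + O}}{3}$ ($j{\left(O \right)} = \frac{\sqrt{O + 4}}{3} = \frac{\sqrt{4 + O}}{3}$)
$N{\left(G,P \right)} = 4 + \frac{2 G^{2}}{3}$ ($N{\left(G,P \right)} = 4 - \frac{G \left(- 2 G\right)}{3} = 4 - \frac{\left(-2\right) G^{2}}{3} = 4 + \frac{2 G^{2}}{3}$)
$\frac{N{\left(j{\left(3 \right)},-88 \right)}}{-86108} = \frac{4 + \frac{2 \left(\frac{\sqrt{4 + 3}}{3}\right)^{2}}{3}}{-86108} = \left(4 + \frac{2 \left(\frac{\sqrt{7}}{3}\right)^{2}}{3}\right) \left(- \frac{1}{86108}\right) = \left(4 + \frac{2}{3} \cdot \frac{7}{9}\right) \left(- \frac{1}{86108}\right) = \left(4 + \frac{14}{27}\right) \left(- \frac{1}{86108}\right) = \frac{122}{27} \left(- \frac{1}{86108}\right) = - \frac{61}{1162458}$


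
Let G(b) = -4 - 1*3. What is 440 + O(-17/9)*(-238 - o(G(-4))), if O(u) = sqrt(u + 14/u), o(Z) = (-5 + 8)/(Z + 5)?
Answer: 440 - 473*I*sqrt(24191)/102 ≈ 440.0 - 721.25*I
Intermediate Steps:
G(b) = -7 (G(b) = -4 - 3 = -7)
o(Z) = 3/(5 + Z)
440 + O(-17/9)*(-238 - o(G(-4))) = 440 + sqrt(-17/9 + 14/((-17/9)))*(-238 - 3/(5 - 7)) = 440 + sqrt(-17*1/9 + 14/((-17*1/9)))*(-238 - 3/(-2)) = 440 + sqrt(-17/9 + 14/(-17/9))*(-238 - 3*(-1)/2) = 440 + sqrt(-17/9 + 14*(-9/17))*(-238 - 1*(-3/2)) = 440 + sqrt(-17/9 - 126/17)*(-238 + 3/2) = 440 + sqrt(-1423/153)*(-473/2) = 440 + (I*sqrt(24191)/51)*(-473/2) = 440 - 473*I*sqrt(24191)/102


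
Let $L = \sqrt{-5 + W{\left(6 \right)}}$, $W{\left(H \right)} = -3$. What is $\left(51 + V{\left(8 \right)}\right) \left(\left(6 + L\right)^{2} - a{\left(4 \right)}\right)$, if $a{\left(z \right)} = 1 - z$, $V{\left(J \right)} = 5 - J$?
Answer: $1488 + 1152 i \sqrt{2} \approx 1488.0 + 1629.2 i$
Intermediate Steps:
$L = 2 i \sqrt{2}$ ($L = \sqrt{-5 - 3} = \sqrt{-8} = 2 i \sqrt{2} \approx 2.8284 i$)
$\left(51 + V{\left(8 \right)}\right) \left(\left(6 + L\right)^{2} - a{\left(4 \right)}\right) = \left(51 + \left(5 - 8\right)\right) \left(\left(6 + 2 i \sqrt{2}\right)^{2} - \left(1 - 4\right)\right) = \left(51 - 3\right) \left(\left(6 + 2 i \sqrt{2}\right)^{2} - -3\right) = 48 \left(\left(6 + 2 i \sqrt{2}\right)^{2} + 3\right) = 48 \left(3 + \left(6 + 2 i \sqrt{2}\right)^{2}\right) = 144 + 48 \left(6 + 2 i \sqrt{2}\right)^{2}$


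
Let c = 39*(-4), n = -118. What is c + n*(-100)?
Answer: 11644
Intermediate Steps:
c = -156
c + n*(-100) = -156 - 118*(-100) = -156 + 11800 = 11644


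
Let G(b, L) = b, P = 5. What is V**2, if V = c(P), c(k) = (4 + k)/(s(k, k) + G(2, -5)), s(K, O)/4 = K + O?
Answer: 9/196 ≈ 0.045918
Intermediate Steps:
s(K, O) = 4*K + 4*O (s(K, O) = 4*(K + O) = 4*K + 4*O)
c(k) = (4 + k)/(2 + 8*k) (c(k) = (4 + k)/((4*k + 4*k) + 2) = (4 + k)/(8*k + 2) = (4 + k)/(2 + 8*k))
V = 3/14 (V = (4 + 5)/(2*(1 + 4*5)) = (1/2)*9/(1 + 20) = (1/2)*9/21 = (1/2)*(1/21)*9 = 3/14 ≈ 0.21429)
V**2 = (3/14)**2 = 9/196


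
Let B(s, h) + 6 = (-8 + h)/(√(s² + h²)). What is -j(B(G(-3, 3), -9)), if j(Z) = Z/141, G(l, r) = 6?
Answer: 2/47 + 17*√13/5499 ≈ 0.053700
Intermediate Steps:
B(s, h) = -6 + (-8 + h)/√(h² + s²) (B(s, h) = -6 + (-8 + h)/(√(s² + h²)) = -6 + (-8 + h)/(√(h² + s²)) = -6 + (-8 + h)/√(h² + s²))
j(Z) = Z/141 (j(Z) = Z*(1/141) = Z/141)
-j(B(G(-3, 3), -9)) = -(-8 - 9 - 6*√((-9)² + 6²))/√((-9)² + 6²)/141 = -(-8 - 9 - 6*√(81 + 36))/√(81 + 36)/141 = -(-8 - 9 - 18*√13)/√117/141 = -(√13/39)*(-8 - 9 - 18*√13)/141 = -(√13/39)*(-17 - 18*√13)/141 = -√13*(-17 - 18*√13)/39/141 = -√13*(-17 - 18*√13)/5499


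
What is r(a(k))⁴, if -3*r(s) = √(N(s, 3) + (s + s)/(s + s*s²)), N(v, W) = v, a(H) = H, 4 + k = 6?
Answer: 16/225 ≈ 0.071111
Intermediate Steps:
k = 2 (k = -4 + 6 = 2)
r(s) = -√(s + 2*s/(s + s³))/3 (r(s) = -√(s + (s + s)/(s + s*s²))/3 = -√(s + (2*s)/(s + s³))/3 = -√(s + 2*s/(s + s³))/3)
r(a(k))⁴ = (-√(2 + 2 + 2³)/√(1 + 2²)/3)⁴ = (-√(2 + 2 + 8)/√(1 + 4)/3)⁴ = (-2*√15/5/3)⁴ = (-2*√15/15)⁴ = 16/225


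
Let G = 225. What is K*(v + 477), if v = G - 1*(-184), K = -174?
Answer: -154164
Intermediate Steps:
v = 409 (v = 225 - 1*(-184) = 225 + 184 = 409)
K*(v + 477) = -174*(409 + 477) = -174*886 = -154164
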